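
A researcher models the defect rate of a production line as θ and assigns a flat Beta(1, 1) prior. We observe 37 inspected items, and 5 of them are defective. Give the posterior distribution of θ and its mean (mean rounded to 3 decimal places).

The binomial likelihood is conjugate to the Beta prior: with 5 successes and 32 failures, the posterior is Beta(1+5, 1+32) = Beta(6, 33).
Posterior mean = α/(α+β) = 6/39 = 0.154.

Posterior: Beta(6, 33); mean ≈ 0.154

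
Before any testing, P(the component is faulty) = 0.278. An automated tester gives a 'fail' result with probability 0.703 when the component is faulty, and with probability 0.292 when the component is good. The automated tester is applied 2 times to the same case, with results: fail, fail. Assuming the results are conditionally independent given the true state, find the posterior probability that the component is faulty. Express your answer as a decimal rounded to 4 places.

Posterior P(H) ≈ 0.6906

With H the event that the component is faulty, the joint likelihood of the observed sequence is P(data|H) = 0.703·0.703 = 0.49421 and P(data|¬H) = 0.292·0.292 = 0.085264.
Bayes: P(H|data) = 0.278·0.49421 / (0.278·0.49421 + 0.722·0.085264) = 0.13739/0.19895 = 0.6906.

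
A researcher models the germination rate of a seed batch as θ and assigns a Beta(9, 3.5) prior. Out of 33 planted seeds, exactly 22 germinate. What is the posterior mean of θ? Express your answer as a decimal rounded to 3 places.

The binomial likelihood is conjugate to the Beta prior: with 22 successes and 11 failures, the posterior is Beta(9+22, 3.5+11) = Beta(31, 14.5).
E[θ | data] = 31/(31+14.5) = 0.681.

Posterior mean ≈ 0.681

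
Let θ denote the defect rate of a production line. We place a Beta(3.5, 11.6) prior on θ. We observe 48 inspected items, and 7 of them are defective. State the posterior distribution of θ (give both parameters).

The binomial likelihood is conjugate to the Beta prior: with 7 successes and 41 failures, the posterior is Beta(3.5+7, 11.6+41) = Beta(10.5, 52.6).

Posterior: Beta(10.5, 52.6)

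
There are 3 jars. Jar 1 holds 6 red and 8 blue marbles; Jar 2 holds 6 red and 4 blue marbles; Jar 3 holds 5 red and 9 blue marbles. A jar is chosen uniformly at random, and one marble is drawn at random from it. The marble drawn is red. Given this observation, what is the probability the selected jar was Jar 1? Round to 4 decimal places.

Posterior probability ≈ 0.3093

Tabulate prior·likelihood by source: [1] prior 0.333333, lik 0.4286, product 0.1429; [2] prior 0.333333, lik 0.6, product 0.2000; [3] prior 0.333333, lik 0.3571, product 0.1190.
Normalizing constant = 0.46190; the posterior for Jar 1 is its product over the sum, 0.1429/0.46190 = 0.3093.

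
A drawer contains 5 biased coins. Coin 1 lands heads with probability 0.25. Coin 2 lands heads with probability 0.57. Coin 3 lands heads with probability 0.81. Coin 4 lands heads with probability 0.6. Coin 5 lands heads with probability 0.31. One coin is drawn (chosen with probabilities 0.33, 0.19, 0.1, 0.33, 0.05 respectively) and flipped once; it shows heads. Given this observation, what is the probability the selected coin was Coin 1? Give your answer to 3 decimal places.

P(heads|C1) = 0.25; P(heads|C2) = 0.57; P(heads|C3) = 0.81; P(heads|C4) = 0.6; P(heads|C5) = 0.31.
Prior × likelihood for each source: 0.33·0.25=0.08250, 0.19·0.57=0.1083, 0.1·0.81=0.08100, 0.33·0.6=0.1980, 0.05·0.31=0.01550. Summing gives P(heads) = 0.48530.
P(Coin 1 | heads) = 0.08250 / 0.48530 = 0.170.

Posterior probability ≈ 0.170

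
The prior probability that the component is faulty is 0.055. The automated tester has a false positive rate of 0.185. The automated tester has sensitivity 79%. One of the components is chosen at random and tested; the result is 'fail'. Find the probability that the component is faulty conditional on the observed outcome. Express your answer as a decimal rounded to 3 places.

Write H for 'the component is faulty'. Prior odds H:¬H = 0.055/0.945 = 0.058201. For the 'fail' outcome, the likelihood ratio is 0.79/0.185 = 4.2703.
Posterior odds = 0.058201 × 4.2703 = 0.24853, so P(H|E) = 0.24853/(1+0.24853) = 0.199.

P(H | E) ≈ 0.199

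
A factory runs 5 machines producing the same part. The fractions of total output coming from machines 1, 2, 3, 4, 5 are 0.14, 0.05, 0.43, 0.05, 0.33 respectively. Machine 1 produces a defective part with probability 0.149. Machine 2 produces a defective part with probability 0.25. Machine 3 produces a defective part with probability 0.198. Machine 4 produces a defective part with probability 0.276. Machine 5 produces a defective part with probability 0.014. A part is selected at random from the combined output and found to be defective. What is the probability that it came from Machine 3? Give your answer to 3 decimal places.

Tabulate prior·likelihood by source: [1] prior 0.14, lik 0.149, product 0.02086; [2] prior 0.05, lik 0.25, product 0.01250; [3] prior 0.43, lik 0.198, product 0.08514; [4] prior 0.05, lik 0.276, product 0.01380; [5] prior 0.33, lik 0.014, product 0.004620.
Normalizing constant = 0.13692; the posterior for Machine 3 is its product over the sum, 0.08514/0.13692 = 0.622.

Posterior probability ≈ 0.622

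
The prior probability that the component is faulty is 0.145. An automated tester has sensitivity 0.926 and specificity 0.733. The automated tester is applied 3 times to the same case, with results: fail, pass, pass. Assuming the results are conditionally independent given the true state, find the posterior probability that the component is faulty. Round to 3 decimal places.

With H the event that the component is faulty, the joint likelihood of the observed sequence is P(data|H) = 0.926·0.074·0.074 = 0.0050708 and P(data|¬H) = 0.267·0.733·0.733 = 0.14346.
Bayes: P(H|data) = 0.145·0.0050708 / (0.145·0.0050708 + 0.855·0.14346) = 0.00073526/0.12339 = 0.0060.

Posterior P(H) ≈ 0.006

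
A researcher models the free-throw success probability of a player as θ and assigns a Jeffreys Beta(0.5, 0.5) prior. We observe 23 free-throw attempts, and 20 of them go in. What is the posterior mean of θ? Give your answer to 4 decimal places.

Observing 20 successes and 3 failures updates Beta(0.5, 0.5) by adding the success and failure counts to the two shape parameters: α = 0.5+20 = 20.5, β = 0.5+3 = 3.5.
Posterior mean = α/(α+β) = 20.5/24 = 0.8542.

Posterior mean ≈ 0.8542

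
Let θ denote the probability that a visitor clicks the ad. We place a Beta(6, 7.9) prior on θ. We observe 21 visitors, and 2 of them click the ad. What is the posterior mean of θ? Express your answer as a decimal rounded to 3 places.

The binomial likelihood is conjugate to the Beta prior: with 2 successes and 19 failures, the posterior is Beta(6+2, 7.9+19) = Beta(8, 26.9).
Posterior mean = α/(α+β) = 8/34.9 = 0.229.

Posterior mean ≈ 0.229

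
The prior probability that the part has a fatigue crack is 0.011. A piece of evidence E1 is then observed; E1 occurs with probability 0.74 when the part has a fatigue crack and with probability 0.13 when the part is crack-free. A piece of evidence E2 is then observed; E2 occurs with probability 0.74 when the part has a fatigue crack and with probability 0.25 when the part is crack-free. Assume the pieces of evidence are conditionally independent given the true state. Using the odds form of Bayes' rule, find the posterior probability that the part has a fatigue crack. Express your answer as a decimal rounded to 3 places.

Prior odds = 0.011/(1−0.011) = 0.011122. In log-odds, ln(0.011122) = -4.4988.
Add log likelihood ratios: ln(5.6923) + ln(2.9600) = 2.8243.
Posterior log-odds = -1.6745, so posterior odds = exp(-1.6745) = 0.18740. Converting, P(H|E) = 0.18740/1.1874 = 0.158.

Posterior probability ≈ 0.158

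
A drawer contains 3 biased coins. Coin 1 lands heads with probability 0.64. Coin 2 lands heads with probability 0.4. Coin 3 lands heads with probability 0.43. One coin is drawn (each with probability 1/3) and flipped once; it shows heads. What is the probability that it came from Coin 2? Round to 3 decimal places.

Posterior probability ≈ 0.272

P(heads|C1) = 0.64; P(heads|C2) = 0.4; P(heads|C3) = 0.43.
Prior × likelihood for each source: 0.333333·0.64=0.2133, 0.333333·0.4=0.1333, 0.333333·0.43=0.1433. Summing gives P(heads) = 0.49000.
P(Coin 2 | heads) = 0.1333 / 0.49000 = 0.272.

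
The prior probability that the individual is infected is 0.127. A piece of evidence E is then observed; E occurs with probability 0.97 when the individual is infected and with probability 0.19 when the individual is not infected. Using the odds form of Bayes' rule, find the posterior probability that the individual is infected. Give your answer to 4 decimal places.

Posterior probability ≈ 0.4262

Prior odds = 0.127/(1−0.127) = 0.14548. In log-odds, ln(0.14548) = -1.9277.
Add log likelihood ratio: ln(5.1053) = 1.6303.
Posterior log-odds = -0.29748, so posterior odds = exp(-0.29748) = 0.74269. Converting, P(H|E) = 0.74269/1.7427 = 0.4262.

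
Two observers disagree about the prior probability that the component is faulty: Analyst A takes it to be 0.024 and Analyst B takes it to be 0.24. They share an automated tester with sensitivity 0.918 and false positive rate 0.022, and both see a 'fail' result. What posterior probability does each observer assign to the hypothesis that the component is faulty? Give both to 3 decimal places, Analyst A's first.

P('+'|H) = 0.918, P('+'|¬H) = 0.022.
Analyst A: numerator 0.918·0.024 = 0.022032; evidence = 0.022032+0.022·0.976 = 0.043504; posterior = 0.506.
Analyst B: numerator 0.918·0.24 = 0.22032; evidence = 0.22032+0.022·0.76 = 0.23704; posterior = 0.929.

Analyst A: 0.506; Analyst B: 0.929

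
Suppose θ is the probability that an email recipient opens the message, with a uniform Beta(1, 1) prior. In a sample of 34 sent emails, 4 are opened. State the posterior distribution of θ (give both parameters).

Posterior: Beta(5, 31)

The binomial likelihood is conjugate to the Beta prior: with 4 successes and 30 failures, the posterior is Beta(1+4, 1+30) = Beta(5, 31).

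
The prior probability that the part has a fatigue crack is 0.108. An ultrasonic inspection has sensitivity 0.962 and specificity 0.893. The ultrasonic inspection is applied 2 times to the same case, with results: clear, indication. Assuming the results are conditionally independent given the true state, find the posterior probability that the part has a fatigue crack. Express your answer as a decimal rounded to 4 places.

Posterior P(H) ≈ 0.0443

Let H be the event that the part has a fatigue crack; start with P(H) = 0.108. P('indication'|H) = 0.962, P('indication'|¬H) = 0.107.
Update on result 1 ('clear'): P(H) ← 0.038·0.1080 / (0.038·0.1080 + 0.893·0.8920) = 0.0041040/0.80066 = 0.0051.
Update on result 2 ('indication'): P(H) ← 0.962·0.0051 / (0.962·0.0051 + 0.107·0.9949) = 0.0049310/0.11138 = 0.0443.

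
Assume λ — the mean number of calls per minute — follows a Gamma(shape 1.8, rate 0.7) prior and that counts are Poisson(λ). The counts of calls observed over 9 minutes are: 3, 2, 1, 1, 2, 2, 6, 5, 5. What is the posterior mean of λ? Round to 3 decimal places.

Total count ∑xᵢ = 27 over n = 9 minutes.
Gamma is conjugate to the Poisson likelihood: posterior is Gamma(shape = 1.8+27 = 28.8, rate = 0.7+9 = 9.7).
E[λ | data] = 28.8/9.7 = 2.969.

Posterior mean ≈ 2.969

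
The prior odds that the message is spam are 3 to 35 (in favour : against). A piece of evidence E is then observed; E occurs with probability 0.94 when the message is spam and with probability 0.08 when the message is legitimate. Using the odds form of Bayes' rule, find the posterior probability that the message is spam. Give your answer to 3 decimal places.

Prior odds = 3/35 = 0.085714.
Likelihood ratio for E = 0.94/0.08 = 11.750.
Posterior odds = prior odds × LR = 1.0071.
Posterior probability = odds/(1+odds) = 1.0071/2.0071 = 0.502.

Posterior probability ≈ 0.502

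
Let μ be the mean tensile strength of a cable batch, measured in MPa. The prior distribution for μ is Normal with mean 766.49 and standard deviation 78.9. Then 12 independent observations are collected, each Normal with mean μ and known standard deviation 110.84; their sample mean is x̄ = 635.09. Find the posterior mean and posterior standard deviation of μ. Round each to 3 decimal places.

With known σ, the Normal prior is conjugate. Weight on the data is w = (n/σ²)/(n/σ² + 1/τ₀²) = 0.00097676/(0.00097676+0.00016064) = 0.85877.
Posterior mean = w·x̄ + (1−w)·μ₀ = 0.85877·635.09 + 0.14123·766.49 = 653.648. Posterior variance = 1/(0.00097676+0.00016064) = 879.200, so SD = 29.651.

Posterior mean ≈ 653.648; posterior SD ≈ 29.651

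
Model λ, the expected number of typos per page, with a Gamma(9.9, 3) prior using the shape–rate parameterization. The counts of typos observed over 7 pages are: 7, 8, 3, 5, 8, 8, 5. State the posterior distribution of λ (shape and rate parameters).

Posterior: Gamma(shape=53.9, rate=10)

Total count ∑xᵢ = 44 over n = 7 pages.
Gamma is conjugate to the Poisson likelihood: posterior is Gamma(shape = 9.9+44 = 53.9, rate = 3+7 = 10).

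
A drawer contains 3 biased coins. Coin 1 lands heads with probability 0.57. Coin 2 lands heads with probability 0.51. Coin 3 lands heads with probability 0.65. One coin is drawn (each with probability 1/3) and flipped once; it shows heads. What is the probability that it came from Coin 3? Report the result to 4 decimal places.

Tabulate prior·likelihood by source: [1] prior 0.333333, lik 0.57, product 0.1900; [2] prior 0.333333, lik 0.51, product 0.1700; [3] prior 0.333333, lik 0.65, product 0.2167.
Normalizing constant = 0.57667; the posterior for Coin 3 is its product over the sum, 0.2167/0.57667 = 0.3757.

Posterior probability ≈ 0.3757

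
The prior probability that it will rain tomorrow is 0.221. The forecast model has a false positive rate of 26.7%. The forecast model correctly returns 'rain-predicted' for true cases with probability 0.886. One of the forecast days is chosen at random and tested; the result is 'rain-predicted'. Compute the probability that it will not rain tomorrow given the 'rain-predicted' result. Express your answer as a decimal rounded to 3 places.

Let H be the event that it will rain tomorrow. P(H) = 0.221, so P(¬H) = 0.779. With E the 'rain-predicted' result, P(E|H) = 0.886 and P(E|¬H) = 0.267.
P(E) = 0.886·0.221 + 0.267·0.779 = 0.19581 + 0.20799 = 0.40380.
By Bayes' theorem, P(H|E) = 0.19581 / 0.40380 = 0.485. Hence P(¬H|E) = 1 − 0.485 = 0.515.

P(¬H | E) ≈ 0.515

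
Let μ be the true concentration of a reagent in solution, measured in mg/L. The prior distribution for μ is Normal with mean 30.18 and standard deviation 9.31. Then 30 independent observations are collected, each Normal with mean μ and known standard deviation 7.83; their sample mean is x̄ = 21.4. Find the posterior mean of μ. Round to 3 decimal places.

Prior precision 1/τ₀² = 1/9.31² = 0.0115372; data precision n/σ² = 30/7.83² = 0.489325.
Posterior precision = 0.0115372 + 0.489325 = 0.500863.
Posterior mean = (0.0115372·30.18 + 0.489325·21.4) / 0.500863 = 21.602.

Posterior mean ≈ 21.602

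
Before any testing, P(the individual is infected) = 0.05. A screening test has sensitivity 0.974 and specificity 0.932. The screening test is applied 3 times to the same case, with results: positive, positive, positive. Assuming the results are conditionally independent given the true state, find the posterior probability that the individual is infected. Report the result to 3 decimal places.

Posterior P(H) ≈ 0.994

Let H be the event that the individual is infected; start with P(H) = 0.05. P('positive'|H) = 0.974, P('positive'|¬H) = 0.068.
Update on result 1 ('positive'): P(H) ← 0.974·0.0500 / (0.974·0.0500 + 0.068·0.9500) = 0.048700/0.11330 = 0.4298.
Update on result 2 ('positive'): P(H) ← 0.974·0.4298 / (0.974·0.4298 + 0.068·0.5702) = 0.41866/0.45743 = 0.9152.
Update on result 3 ('positive'): P(H) ← 0.974·0.9152 / (0.974·0.9152 + 0.068·0.0848) = 0.89144/0.89721 = 0.9936.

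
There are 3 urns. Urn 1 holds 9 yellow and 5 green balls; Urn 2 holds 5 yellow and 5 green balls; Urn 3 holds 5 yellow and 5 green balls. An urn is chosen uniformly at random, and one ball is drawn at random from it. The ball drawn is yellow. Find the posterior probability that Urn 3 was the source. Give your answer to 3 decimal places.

P(yellow|Urn 1) = 0.6429; P(yellow|Urn 2) = 0.5; P(yellow|Urn 3) = 0.5.
Prior × likelihood for each source: 0.333333·0.6429=0.2143, 0.333333·0.5=0.1667, 0.333333·0.5=0.1667. Summing gives P(yellow) = 0.54762.
P(Urn 3 | yellow) = 0.1667 / 0.54762 = 0.304.

Posterior probability ≈ 0.304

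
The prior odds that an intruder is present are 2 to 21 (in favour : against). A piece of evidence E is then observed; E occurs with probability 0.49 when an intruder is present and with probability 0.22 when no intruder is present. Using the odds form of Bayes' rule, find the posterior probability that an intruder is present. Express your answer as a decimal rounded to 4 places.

Prior odds = 2/21 = 0.095238.
Likelihood ratio for E = 0.49/0.22 = 2.2273.
Posterior odds = prior odds × LR = 0.21212.
Posterior probability = odds/(1+odds) = 0.21212/1.2121 = 0.1750.

Posterior probability ≈ 0.1750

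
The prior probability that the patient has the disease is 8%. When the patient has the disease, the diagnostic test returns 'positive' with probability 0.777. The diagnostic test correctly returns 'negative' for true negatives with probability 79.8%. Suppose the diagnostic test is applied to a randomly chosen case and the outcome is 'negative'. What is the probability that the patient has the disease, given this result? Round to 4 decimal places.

Write H for 'the patient has the disease'. Prior odds H:¬H = 0.08/0.92 = 0.086957. For the 'negative' outcome, the likelihood ratio is 0.223/0.798 = 0.27945.
Posterior odds = 0.086957 × 0.27945 = 0.024300, so P(H|E) = 0.024300/(1+0.024300) = 0.0237.

P(H | E) ≈ 0.0237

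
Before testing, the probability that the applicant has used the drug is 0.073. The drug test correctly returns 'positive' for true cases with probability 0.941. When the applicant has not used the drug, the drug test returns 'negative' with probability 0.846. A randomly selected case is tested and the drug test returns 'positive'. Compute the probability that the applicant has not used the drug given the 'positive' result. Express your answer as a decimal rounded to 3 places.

Write H for 'the applicant has used the drug'. Prior odds H:¬H = 0.073/0.927 = 0.078749. For the 'positive' outcome, the likelihood ratio is 0.941/0.154 = 6.1104.
Posterior odds = 0.078749 × 6.1104 = 0.48118, so P(H|E) = 0.48118/(1+0.48118) = 0.325. Then P(¬H|E) = 1 − 0.325 = 0.675.

P(¬H | E) ≈ 0.675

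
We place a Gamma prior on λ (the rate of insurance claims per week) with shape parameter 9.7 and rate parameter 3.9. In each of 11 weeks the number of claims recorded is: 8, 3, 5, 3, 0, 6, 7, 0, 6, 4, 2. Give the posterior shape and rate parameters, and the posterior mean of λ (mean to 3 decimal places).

Posterior: Gamma(shape=53.7, rate=14.9); mean ≈ 3.604

The Poisson likelihood adds the total count to the shape and the number of exposure periods to the rate. Here ∑xᵢ = 44 and n = 11, so shape 9.7→53.7 and rate 3.9→14.9.
E[λ | data] = 53.7/14.9 = 3.604.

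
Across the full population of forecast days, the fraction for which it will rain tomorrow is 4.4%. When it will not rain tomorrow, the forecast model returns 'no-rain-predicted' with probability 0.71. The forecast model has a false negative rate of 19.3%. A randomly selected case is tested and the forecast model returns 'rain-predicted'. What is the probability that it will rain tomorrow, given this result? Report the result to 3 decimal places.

P(H | E) ≈ 0.114

Write H for 'it will rain tomorrow'. Prior odds H:¬H = 0.044/0.956 = 0.046025. For the 'rain-predicted' outcome, the likelihood ratio is 0.807/0.29 = 2.7828.
Posterior odds = 0.046025 × 2.7828 = 0.12808, so P(H|E) = 0.12808/(1+0.12808) = 0.114.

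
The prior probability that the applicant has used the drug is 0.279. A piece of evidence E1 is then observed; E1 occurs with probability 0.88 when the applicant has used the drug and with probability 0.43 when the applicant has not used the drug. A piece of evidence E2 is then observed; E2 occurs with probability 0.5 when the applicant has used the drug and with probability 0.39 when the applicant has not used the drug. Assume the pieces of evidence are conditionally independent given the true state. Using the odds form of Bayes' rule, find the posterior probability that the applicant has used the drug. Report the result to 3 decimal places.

Prior odds = 0.279/(1−0.279) = 0.38696.
Likelihood ratio for E1 = 0.88/0.43 = 2.0465.
Likelihood ratio for E2 = 0.5/0.39 = 1.2821.
Posterior odds = prior odds × LR₁ × LR₂ = 1.0153.
Posterior probability = odds/(1+odds) = 1.0153/2.0153 = 0.504.

Posterior probability ≈ 0.504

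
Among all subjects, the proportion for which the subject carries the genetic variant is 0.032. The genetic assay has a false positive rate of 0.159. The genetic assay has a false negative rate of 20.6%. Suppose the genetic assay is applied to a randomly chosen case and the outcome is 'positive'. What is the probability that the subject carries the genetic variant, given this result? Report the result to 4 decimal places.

Let H be the event that the subject carries the genetic variant. P(H) = 0.032, so P(¬H) = 0.968. With E the 'positive' result, P(E|H) = 0.794 and P(E|¬H) = 0.159.
P(E) = 0.794·0.032 + 0.159·0.968 = 0.025408 + 0.15391 = 0.17932.
By Bayes' theorem, P(H|E) = 0.025408 / 0.17932 = 0.1417.

P(H | E) ≈ 0.1417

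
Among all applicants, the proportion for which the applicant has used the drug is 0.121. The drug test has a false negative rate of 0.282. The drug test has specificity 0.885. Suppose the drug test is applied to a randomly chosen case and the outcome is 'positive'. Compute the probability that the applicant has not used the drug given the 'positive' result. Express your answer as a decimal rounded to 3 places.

Write H for 'the applicant has used the drug'. Prior odds H:¬H = 0.121/0.879 = 0.13766. For the 'positive' outcome, the likelihood ratio is 0.718/0.115 = 6.2435.
Posterior odds = 0.13766 × 6.2435 = 0.85945, so P(H|E) = 0.85945/(1+0.85945) = 0.462. Then P(¬H|E) = 1 − 0.462 = 0.538.

P(¬H | E) ≈ 0.538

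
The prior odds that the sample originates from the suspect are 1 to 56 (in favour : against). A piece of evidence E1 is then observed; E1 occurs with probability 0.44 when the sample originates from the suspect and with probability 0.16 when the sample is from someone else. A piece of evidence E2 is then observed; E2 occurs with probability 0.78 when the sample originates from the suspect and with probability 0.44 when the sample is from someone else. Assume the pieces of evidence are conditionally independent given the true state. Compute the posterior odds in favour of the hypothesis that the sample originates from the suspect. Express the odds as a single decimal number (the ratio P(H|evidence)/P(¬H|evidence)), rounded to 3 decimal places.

Posterior odds ≈ 0.087

Prior odds = 1/56 = 0.017857. In log-odds, ln(0.017857) = -4.0254.
Add log likelihood ratios: ln(2.7500) + ln(1.7727) = 1.5841.
Posterior log-odds = -2.4412, so posterior odds = exp(-2.4412) = 0.087054.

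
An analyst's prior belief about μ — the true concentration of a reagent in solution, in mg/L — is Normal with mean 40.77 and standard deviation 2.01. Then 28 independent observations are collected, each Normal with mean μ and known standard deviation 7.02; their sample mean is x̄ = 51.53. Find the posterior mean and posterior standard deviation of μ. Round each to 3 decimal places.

Posterior mean ≈ 48.265; posterior SD ≈ 1.107

Prior precision 1/τ₀² = 1/2.01² = 0.247519; data precision n/σ² = 28/7.02² = 0.568177.
Posterior precision = 0.247519 + 0.568177 = 0.815696, giving posterior SD = 1/√0.815696 = 1.107.
Posterior mean = (0.247519·40.77 + 0.568177·51.53) / 0.815696 = 48.265.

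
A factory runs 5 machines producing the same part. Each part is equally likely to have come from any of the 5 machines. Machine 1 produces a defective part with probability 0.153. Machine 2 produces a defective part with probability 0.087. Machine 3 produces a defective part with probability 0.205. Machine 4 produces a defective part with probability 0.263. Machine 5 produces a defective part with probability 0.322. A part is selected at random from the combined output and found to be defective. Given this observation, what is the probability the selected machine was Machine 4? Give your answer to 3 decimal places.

Posterior probability ≈ 0.255

Tabulate prior·likelihood by source: [1] prior 0.2, lik 0.153, product 0.03060; [2] prior 0.2, lik 0.087, product 0.01740; [3] prior 0.2, lik 0.205, product 0.04100; [4] prior 0.2, lik 0.263, product 0.05260; [5] prior 0.2, lik 0.322, product 0.06440.
Normalizing constant = 0.20600; the posterior for Machine 4 is its product over the sum, 0.05260/0.20600 = 0.255.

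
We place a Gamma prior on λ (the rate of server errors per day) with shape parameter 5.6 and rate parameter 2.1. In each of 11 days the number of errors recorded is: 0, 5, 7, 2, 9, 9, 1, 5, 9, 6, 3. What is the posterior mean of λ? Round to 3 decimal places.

Posterior mean ≈ 4.702

Total count ∑xᵢ = 56 over n = 11 days.
Gamma is conjugate to the Poisson likelihood: posterior is Gamma(shape = 5.6+56 = 61.6, rate = 2.1+11 = 13.1).
Posterior mean = shape/rate = 61.6/13.1 = 4.702.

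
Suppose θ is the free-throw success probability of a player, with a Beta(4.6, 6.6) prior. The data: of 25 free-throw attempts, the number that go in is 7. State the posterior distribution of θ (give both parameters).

Posterior: Beta(11.6, 24.6)

The binomial likelihood is conjugate to the Beta prior: with 7 successes and 18 failures, the posterior is Beta(4.6+7, 6.6+18) = Beta(11.6, 24.6).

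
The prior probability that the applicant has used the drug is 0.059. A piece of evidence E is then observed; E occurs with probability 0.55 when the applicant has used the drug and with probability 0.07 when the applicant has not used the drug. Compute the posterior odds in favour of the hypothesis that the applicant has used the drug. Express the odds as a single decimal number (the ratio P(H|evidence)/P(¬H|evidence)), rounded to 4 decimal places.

Posterior odds ≈ 0.4926

Prior odds = 0.059/(1−0.059) = 0.062699.
Likelihood ratio for E = 0.55/0.07 = 7.8571.
Posterior odds = prior odds × LR = 0.49264.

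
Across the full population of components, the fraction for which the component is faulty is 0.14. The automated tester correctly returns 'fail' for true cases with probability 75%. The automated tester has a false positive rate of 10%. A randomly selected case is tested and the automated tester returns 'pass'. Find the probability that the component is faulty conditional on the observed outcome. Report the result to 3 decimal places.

P(H | E) ≈ 0.043

Let H be the event that the component is faulty. P(H) = 0.14, so P(¬H) = 0.86. With E the 'pass' result, P(E|H) = 0.25 and P(E|¬H) = 0.9.
P(E) = 0.25·0.14 + 0.9·0.86 = 0.035000 + 0.77400 = 0.80900.
By Bayes' theorem, P(H|E) = 0.035000 / 0.80900 = 0.043.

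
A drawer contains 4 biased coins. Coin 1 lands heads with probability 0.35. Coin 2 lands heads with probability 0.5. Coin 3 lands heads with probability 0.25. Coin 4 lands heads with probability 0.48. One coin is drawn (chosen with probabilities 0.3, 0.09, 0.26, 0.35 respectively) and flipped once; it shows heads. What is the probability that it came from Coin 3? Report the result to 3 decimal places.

Tabulate prior·likelihood by source: [1] prior 0.3, lik 0.35, product 0.1050; [2] prior 0.09, lik 0.5, product 0.04500; [3] prior 0.26, lik 0.25, product 0.06500; [4] prior 0.35, lik 0.48, product 0.1680.
Normalizing constant = 0.38300; the posterior for Coin 3 is its product over the sum, 0.06500/0.38300 = 0.170.

Posterior probability ≈ 0.170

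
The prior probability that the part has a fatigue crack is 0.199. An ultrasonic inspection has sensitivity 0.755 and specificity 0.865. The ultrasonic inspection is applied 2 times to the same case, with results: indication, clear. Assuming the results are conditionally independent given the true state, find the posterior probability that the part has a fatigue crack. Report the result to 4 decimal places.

With H the event that the part has a fatigue crack, the joint likelihood of the observed sequence is P(data|H) = 0.755·0.245 = 0.18498 and P(data|¬H) = 0.135·0.865 = 0.11678.
Bayes: P(H|data) = 0.199·0.18498 / (0.199·0.18498 + 0.801·0.11678) = 0.036810/0.13035 = 0.2824.

Posterior P(H) ≈ 0.2824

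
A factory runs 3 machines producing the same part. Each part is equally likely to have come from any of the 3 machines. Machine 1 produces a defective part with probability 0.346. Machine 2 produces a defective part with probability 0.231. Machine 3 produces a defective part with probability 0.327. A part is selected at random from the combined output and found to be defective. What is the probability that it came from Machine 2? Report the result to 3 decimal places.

Posterior probability ≈ 0.256

Tabulate prior·likelihood by source: [1] prior 0.333333, lik 0.346, product 0.1153; [2] prior 0.333333, lik 0.231, product 0.07700; [3] prior 0.333333, lik 0.327, product 0.1090.
Normalizing constant = 0.30133; the posterior for Machine 2 is its product over the sum, 0.07700/0.30133 = 0.256.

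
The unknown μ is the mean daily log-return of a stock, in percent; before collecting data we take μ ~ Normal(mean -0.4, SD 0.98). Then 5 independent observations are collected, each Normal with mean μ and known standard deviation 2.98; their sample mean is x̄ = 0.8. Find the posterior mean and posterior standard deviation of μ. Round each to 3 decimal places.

Prior precision 1/τ₀² = 1/0.98² = 1.04123; data precision n/σ² = 5/2.98² = 0.563038.
Posterior precision = 1.04123 + 0.563038 = 1.60427, giving posterior SD = 1/√1.60427 = 0.790.
Posterior mean = (1.04123·-0.4 + 0.563038·0.8) / 1.60427 = 0.021.

Posterior mean ≈ 0.021; posterior SD ≈ 0.790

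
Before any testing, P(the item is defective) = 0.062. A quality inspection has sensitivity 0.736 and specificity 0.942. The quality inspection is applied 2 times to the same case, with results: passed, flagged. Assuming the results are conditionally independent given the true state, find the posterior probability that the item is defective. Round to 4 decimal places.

Posterior P(H) ≈ 0.1903

With H the event that the item is defective, the joint likelihood of the observed sequence is P(data|H) = 0.264·0.736 = 0.19430 and P(data|¬H) = 0.942·0.058 = 0.054636.
Bayes: P(H|data) = 0.062·0.19430 / (0.062·0.19430 + 0.938·0.054636) = 0.012047/0.063295 = 0.1903.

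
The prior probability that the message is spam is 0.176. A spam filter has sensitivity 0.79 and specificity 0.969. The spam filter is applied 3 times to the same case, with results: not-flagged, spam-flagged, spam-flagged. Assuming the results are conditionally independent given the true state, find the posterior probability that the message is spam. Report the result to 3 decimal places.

Posterior P(H) ≈ 0.968

Let H be the event that the message is spam; start with P(H) = 0.176. P('spam-flagged'|H) = 0.79, P('spam-flagged'|¬H) = 0.031.
Update on result 1 ('not-flagged'): P(H) ← 0.21·0.1760 / (0.21·0.1760 + 0.969·0.8240) = 0.036960/0.83542 = 0.0442.
Update on result 2 ('spam-flagged'): P(H) ← 0.79·0.0442 / (0.79·0.0442 + 0.031·0.9558) = 0.034951/0.064579 = 0.5412.
Update on result 3 ('spam-flagged'): P(H) ← 0.79·0.5412 / (0.79·0.5412 + 0.031·0.4588) = 0.42755/0.44178 = 0.9678.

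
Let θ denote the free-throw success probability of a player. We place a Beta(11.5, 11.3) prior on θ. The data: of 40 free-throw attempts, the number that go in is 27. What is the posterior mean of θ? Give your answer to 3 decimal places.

Posterior mean ≈ 0.613

The binomial likelihood is conjugate to the Beta prior: with 27 successes and 13 failures, the posterior is Beta(11.5+27, 11.3+13) = Beta(38.5, 24.3).
Posterior mean = α/(α+β) = 38.5/62.8 = 0.613.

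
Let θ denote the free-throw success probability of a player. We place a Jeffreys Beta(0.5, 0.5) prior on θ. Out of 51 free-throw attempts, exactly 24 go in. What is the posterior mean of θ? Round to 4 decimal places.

The binomial likelihood is conjugate to the Beta prior: with 24 successes and 27 failures, the posterior is Beta(0.5+24, 0.5+27) = Beta(24.5, 27.5).
E[θ | data] = 24.5/(24.5+27.5) = 0.4712.

Posterior mean ≈ 0.4712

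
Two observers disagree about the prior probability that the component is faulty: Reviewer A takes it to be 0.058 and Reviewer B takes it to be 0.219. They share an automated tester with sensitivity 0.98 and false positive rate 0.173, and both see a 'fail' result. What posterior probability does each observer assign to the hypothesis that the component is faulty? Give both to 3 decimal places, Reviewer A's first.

P('+'|H) = 0.98, P('+'|¬H) = 0.173.
Reviewer A: numerator 0.98·0.058 = 0.056840; evidence = 0.056840+0.173·0.942 = 0.21981; posterior = 0.259.
Reviewer B: numerator 0.98·0.219 = 0.21462; evidence = 0.21462+0.173·0.781 = 0.34973; posterior = 0.614.

Reviewer A: 0.259; Reviewer B: 0.614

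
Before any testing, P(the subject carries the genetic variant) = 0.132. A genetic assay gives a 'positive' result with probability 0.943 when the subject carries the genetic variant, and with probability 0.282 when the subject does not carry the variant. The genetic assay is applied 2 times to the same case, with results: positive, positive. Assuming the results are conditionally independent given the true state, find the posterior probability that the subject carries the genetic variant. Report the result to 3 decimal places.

Posterior P(H) ≈ 0.630

Let H be the event that the subject carries the genetic variant; start with P(H) = 0.132. P('positive'|H) = 0.943, P('positive'|¬H) = 0.282.
Update on result 1 ('positive'): P(H) ← 0.943·0.1320 / (0.943·0.1320 + 0.282·0.8680) = 0.12448/0.36925 = 0.3371.
Update on result 2 ('positive'): P(H) ← 0.943·0.3371 / (0.943·0.3371 + 0.282·0.6629) = 0.31789/0.50483 = 0.6297.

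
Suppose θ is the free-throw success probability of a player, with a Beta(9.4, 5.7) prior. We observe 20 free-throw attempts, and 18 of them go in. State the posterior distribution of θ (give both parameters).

Posterior: Beta(27.4, 7.7)

Observing 18 successes and 2 failures updates Beta(9.4, 5.7) by adding the success and failure counts to the two shape parameters: α = 9.4+18 = 27.4, β = 5.7+2 = 7.7.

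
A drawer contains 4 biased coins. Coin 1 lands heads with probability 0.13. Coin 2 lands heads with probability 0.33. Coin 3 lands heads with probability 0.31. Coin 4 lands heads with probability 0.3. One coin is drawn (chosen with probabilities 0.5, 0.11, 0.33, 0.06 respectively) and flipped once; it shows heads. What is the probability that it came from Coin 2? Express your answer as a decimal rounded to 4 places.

P(heads|C1) = 0.13; P(heads|C2) = 0.33; P(heads|C3) = 0.31; P(heads|C4) = 0.3.
Prior × likelihood for each source: 0.5·0.13=0.06500, 0.11·0.33=0.03630, 0.33·0.31=0.1023, 0.06·0.3=0.01800. Summing gives P(heads) = 0.22160.
P(Coin 2 | heads) = 0.03630 / 0.22160 = 0.1638.

Posterior probability ≈ 0.1638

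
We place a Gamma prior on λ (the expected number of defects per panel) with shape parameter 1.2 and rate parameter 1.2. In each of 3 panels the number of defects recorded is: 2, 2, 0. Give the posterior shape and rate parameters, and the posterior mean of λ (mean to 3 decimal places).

The Poisson likelihood adds the total count to the shape and the number of exposure periods to the rate. Here ∑xᵢ = 4 and n = 3, so shape 1.2→5.2 and rate 1.2→4.2.
Posterior mean = shape/rate = 5.2/4.2 = 1.238.

Posterior: Gamma(shape=5.2, rate=4.2); mean ≈ 1.238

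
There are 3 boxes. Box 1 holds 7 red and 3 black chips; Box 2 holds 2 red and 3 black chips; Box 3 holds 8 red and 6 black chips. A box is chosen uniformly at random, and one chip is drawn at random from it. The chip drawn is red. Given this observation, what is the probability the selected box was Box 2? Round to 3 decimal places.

Posterior probability ≈ 0.239

P(red|Box 1) = 0.7; P(red|Box 2) = 0.4; P(red|Box 3) = 0.5714.
Prior × likelihood for each source: 0.333333·0.7=0.2333, 0.333333·0.4=0.1333, 0.333333·0.5714=0.1905. Summing gives P(red) = 0.55714.
P(Box 2 | red) = 0.1333 / 0.55714 = 0.239.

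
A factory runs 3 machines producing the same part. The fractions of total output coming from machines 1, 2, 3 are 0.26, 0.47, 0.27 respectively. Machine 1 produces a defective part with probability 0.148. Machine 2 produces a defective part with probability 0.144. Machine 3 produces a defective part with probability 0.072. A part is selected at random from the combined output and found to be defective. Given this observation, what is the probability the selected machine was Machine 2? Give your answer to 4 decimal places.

Posterior probability ≈ 0.5389

P(defective|M1) = 0.148; P(defective|M2) = 0.144; P(defective|M3) = 0.072.
Prior × likelihood for each source: 0.26·0.148=0.03848, 0.47·0.144=0.06768, 0.27·0.072=0.01944. Summing gives P(defective) = 0.12560.
P(Machine 2 | defective) = 0.06768 / 0.12560 = 0.5389.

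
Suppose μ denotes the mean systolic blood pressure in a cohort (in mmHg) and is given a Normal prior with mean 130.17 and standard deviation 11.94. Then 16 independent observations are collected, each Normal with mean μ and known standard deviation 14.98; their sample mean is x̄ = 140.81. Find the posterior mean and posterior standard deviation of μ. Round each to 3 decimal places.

Posterior mean ≈ 139.857; posterior SD ≈ 3.573

With known σ, the Normal prior is conjugate. Weight on the data is w = (n/σ²)/(n/σ² + 1/τ₀²) = 0.0713011/(0.0713011+0.00701441) = 0.91043.
Posterior mean = w·x̄ + (1−w)·μ₀ = 0.91043·140.81 + 0.089566·130.17 = 139.857. Posterior variance = 1/(0.0713011+0.00701441) = 12.7689, so SD = 3.573.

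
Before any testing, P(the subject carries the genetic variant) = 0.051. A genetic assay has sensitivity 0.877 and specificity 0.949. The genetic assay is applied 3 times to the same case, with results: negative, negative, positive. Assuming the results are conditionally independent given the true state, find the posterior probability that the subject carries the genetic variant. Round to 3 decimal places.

Let H be the event that the subject carries the genetic variant; start with P(H) = 0.051. P('positive'|H) = 0.877, P('positive'|¬H) = 0.051.
Update on result 1 ('negative'): P(H) ← 0.123·0.0510 / (0.123·0.0510 + 0.949·0.9490) = 0.0062730/0.90687 = 0.0069.
Update on result 2 ('negative'): P(H) ← 0.123·0.0069 / (0.123·0.0069 + 0.949·0.9931) = 0.00085081/0.94329 = 0.0009.
Update on result 3 ('positive'): P(H) ← 0.877·0.0009 / (0.877·0.0009 + 0.051·0.9991) = 0.00079102/0.051745 = 0.0153.

Posterior P(H) ≈ 0.015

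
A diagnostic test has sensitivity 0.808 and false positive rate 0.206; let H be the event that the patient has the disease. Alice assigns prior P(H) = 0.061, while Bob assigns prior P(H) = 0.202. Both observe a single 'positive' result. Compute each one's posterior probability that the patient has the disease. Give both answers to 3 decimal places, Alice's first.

P('+'|H) = 0.808, P('+'|¬H) = 0.206.
Alice: numerator 0.808·0.061 = 0.049288; evidence = 0.049288+0.206·0.939 = 0.24272; posterior = 0.203.
Bob: numerator 0.808·0.202 = 0.16322; evidence = 0.16322+0.206·0.798 = 0.32760; posterior = 0.498.

Alice: 0.203; Bob: 0.498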